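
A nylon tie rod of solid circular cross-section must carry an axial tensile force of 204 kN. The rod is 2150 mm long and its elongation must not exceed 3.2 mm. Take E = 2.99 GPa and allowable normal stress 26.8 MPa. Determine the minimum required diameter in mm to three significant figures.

Required area A ≥ P/σ_allow = 204000/26.8 = 7612 mm².
For a solid circular section, d ≥ √(4A/π) = 98.45 mm.
Elongation limit: A ≥ PL/(Eδ_allow) = 204000·2150/(2990·3.2) = 45840 mm² ⇒ d ≥ 241.6 mm.
The elongation limit governs.

242 mm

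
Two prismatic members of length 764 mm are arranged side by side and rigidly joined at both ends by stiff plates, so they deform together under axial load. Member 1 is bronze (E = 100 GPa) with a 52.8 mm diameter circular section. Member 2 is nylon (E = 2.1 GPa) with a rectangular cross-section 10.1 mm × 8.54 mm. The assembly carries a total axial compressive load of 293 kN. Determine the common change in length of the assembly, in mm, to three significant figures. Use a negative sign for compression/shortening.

-1.02 mm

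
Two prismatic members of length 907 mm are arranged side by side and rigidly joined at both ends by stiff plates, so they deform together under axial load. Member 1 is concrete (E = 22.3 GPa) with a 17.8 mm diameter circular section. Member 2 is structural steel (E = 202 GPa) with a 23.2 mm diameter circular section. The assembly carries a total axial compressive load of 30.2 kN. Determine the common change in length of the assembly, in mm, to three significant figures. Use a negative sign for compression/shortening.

-0.301 mm

A_1 = 248.8 mm².
A_2 = 422.7 mm².
Equal strain + equilibrium ⇒ each member carries load in proportion to AE: A₁E₁ = 5549000 N, A₂E₂ = 85390000 N, ΣAE = 90940000 N.
δ = PL/ΣAE = -30200·907/90940000 = -0.3012 mm.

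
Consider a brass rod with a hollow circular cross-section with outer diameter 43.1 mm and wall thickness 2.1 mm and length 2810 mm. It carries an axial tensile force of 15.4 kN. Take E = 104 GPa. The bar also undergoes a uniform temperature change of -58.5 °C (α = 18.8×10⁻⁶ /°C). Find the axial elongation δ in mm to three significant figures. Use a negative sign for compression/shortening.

A = 270.5 mm².
δ_mech = NL/(AE) = 15400·2810/(270.5·104000) = 1.538 mm.
δ_thermal = αLΔT = 18.8e-6·2810·-58.5 = -3.09 mm.
δ = δ_mech + δ_thermal = -1.552 mm.

-1.55 mm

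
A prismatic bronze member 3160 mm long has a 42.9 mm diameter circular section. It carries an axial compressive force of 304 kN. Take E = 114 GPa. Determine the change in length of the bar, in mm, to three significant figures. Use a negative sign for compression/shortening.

A = 1445 mm².
δ_mech = NL/(AE) = -304000·3160/(1445·114000) = -5.83 mm.

-5.83 mm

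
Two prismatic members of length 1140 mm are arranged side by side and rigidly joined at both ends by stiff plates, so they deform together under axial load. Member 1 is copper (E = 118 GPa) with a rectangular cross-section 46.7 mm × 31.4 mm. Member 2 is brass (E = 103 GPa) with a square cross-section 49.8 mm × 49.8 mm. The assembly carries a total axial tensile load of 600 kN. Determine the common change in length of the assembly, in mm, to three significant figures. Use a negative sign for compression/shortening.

A_1 = 1466 mm².
A_2 = 2480 mm².
Equal strain + equilibrium ⇒ each member carries load in proportion to AE: A₁E₁ = 173000000 N, A₂E₂ = 255400000 N, ΣAE = 428500000 N.
δ = PL/ΣAE = 600000·1140/428500000 = 1.596 mm.

1.60 mm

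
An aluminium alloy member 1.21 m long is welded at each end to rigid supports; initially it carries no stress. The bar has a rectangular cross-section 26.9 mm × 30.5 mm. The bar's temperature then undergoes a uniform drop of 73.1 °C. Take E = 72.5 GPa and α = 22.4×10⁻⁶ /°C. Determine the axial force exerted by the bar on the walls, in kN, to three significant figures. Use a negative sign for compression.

97.4 kN

Free thermal expansion αLΔT = 22.4e-6 · 1210 · -73.1 = -1.981 mm.
The walls impose strain ε = −(-1.981)/1210 = 1.6374e-03; σ = Eε = 72500 · 1.6374e-03 = 118.7 MPa.
Wall reaction R = σ·A = 118.7·820.4 = 97400 N = 97.4 kN.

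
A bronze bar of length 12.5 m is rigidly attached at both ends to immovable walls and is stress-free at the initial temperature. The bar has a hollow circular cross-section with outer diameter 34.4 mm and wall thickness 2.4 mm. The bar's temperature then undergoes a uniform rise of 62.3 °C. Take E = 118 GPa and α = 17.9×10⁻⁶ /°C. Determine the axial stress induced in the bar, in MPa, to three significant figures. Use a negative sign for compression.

-132 MPa

Free thermal expansion αLΔT = 17.9e-6 · 12500 · 62.3 = 13.94 mm.
The walls impose strain ε = −(13.94)/12500 = -1.1152e-03; σ = Eε = 118000 · -1.1152e-03 = -131.6 MPa.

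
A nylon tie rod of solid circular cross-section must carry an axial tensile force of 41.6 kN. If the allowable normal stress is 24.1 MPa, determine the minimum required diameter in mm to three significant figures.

46.9 mm

Required area A ≥ P/σ_allow = 41600/24.1 = 1726 mm².
For a solid circular section, d ≥ √(4A/π) = 46.88 mm.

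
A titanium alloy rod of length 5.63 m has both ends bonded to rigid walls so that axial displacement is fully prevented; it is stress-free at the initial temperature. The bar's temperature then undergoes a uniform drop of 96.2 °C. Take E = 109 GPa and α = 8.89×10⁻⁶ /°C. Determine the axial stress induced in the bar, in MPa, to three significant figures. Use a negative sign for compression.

Free thermal expansion αLΔT = 8.89e-6 · 5630 · -96.2 = -4.815 mm.
The walls impose strain ε = −(-4.815)/5630 = 8.5522e-04; σ = Eε = 109000 · 8.5522e-04 = 93.22 MPa.

93.2 MPa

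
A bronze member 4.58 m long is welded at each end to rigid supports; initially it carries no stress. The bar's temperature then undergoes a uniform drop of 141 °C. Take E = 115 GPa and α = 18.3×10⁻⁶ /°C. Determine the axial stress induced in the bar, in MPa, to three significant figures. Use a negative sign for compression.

Free thermal expansion αLΔT = 18.3e-6 · 4580 · -141 = -11.82 mm.
The walls impose strain ε = −(-11.82)/4580 = 2.5803e-03; σ = Eε = 115000 · 2.5803e-03 = 296.7 MPa.

297 MPa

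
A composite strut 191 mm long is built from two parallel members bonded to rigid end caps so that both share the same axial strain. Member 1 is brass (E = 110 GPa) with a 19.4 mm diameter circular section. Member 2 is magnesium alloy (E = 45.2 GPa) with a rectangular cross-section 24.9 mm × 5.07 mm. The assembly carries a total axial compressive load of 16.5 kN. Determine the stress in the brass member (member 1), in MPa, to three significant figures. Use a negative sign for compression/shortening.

-47.5 MPa

A_1 = 295.6 mm².
A_2 = 126.2 mm².
Equal strain + equilibrium ⇒ each member carries load in proportion to AE: A₁E₁ = 32520000 N, A₂E₂ = 5706000 N, ΣAE = 38220000 N.
σ₁ = P·E₁/ΣAE = -16500·110000/38220000 = -47.49 MPa.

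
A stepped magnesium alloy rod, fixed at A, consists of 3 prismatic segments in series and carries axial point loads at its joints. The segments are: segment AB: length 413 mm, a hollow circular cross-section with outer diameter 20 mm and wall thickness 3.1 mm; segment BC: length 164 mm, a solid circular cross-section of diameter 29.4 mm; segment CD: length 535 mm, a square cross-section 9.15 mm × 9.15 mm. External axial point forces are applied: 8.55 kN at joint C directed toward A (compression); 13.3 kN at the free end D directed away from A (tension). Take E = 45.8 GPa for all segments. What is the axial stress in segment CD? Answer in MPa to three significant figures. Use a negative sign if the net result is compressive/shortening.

159 MPa

Internal axial forces (sectioning from the free end, tension +): N_CD = 13.3 kN, N_BC = 4.75 kN, N_AB = 4.75 kN.
A_CD = 83.72 mm².
σ_CD = N_CD/A_CD = 13300/83.72 = 158.9 MPa.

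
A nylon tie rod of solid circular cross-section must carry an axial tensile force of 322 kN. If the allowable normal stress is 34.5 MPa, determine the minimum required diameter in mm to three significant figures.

109 mm

Required area A ≥ P/σ_allow = 322000/34.5 = 9333 mm².
For a solid circular section, d ≥ √(4A/π) = 109 mm.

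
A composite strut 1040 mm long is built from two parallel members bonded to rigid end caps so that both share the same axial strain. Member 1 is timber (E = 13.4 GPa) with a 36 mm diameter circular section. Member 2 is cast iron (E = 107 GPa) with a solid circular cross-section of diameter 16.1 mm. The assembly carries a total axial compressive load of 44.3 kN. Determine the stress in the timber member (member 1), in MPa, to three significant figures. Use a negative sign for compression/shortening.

-16.8 MPa

A_1 = 1018 mm².
A_2 = 203.6 mm².
Equal strain + equilibrium ⇒ each member carries load in proportion to AE: A₁E₁ = 13640000 N, A₂E₂ = 21780000 N, ΣAE = 35420000 N.
σ₁ = P·E₁/ΣAE = -44300·13400/35420000 = -16.76 MPa.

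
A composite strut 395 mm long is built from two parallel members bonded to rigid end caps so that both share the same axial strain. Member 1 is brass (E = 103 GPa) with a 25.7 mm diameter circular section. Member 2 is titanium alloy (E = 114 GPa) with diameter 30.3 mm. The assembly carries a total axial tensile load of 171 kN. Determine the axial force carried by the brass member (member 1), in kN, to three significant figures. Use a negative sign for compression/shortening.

67.4 kN

A_1 = 518.7 mm².
A_2 = 721.1 mm².
Equal strain + equilibrium ⇒ each member carries load in proportion to AE: A₁E₁ = 53430000 N, A₂E₂ = 82200000 N, ΣAE = 135600000 N.
F₁ = P·A₁E₁/ΣAE = 171000·53430000/135600000 = 67360 N.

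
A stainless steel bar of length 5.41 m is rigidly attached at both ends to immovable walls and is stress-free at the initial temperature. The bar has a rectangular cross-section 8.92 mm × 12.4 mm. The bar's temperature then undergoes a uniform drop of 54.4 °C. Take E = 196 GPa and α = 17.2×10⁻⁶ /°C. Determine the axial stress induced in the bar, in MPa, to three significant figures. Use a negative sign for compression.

Free thermal expansion αLΔT = 17.2e-6 · 5410 · -54.4 = -5.062 mm.
The walls impose strain ε = −(-5.062)/5410 = 9.3568e-04; σ = Eε = 196000 · 9.3568e-04 = 183.4 MPa.

183 MPa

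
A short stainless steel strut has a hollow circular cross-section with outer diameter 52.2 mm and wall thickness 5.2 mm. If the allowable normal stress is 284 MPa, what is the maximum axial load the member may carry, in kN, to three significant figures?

218 kN

A = 767.8 mm².
P_max = σ_allow · A = 284 · 767.8 = 218100 N = 218.1 kN.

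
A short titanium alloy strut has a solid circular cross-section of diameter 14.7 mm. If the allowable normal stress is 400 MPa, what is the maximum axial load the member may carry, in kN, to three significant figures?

67.9 kN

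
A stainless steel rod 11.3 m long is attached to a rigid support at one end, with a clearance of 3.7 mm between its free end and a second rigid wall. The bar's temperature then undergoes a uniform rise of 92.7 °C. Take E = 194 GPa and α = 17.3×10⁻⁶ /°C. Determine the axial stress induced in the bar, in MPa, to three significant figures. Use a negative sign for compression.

-248 MPa

Free thermal expansion αLΔT = 17.3e-6 · 11300 · 92.7 = 18.12 mm.
The walls engage after the gap closes; constrained expansion = 18.12 − 3.7 = 14.42 mm.
The walls impose strain ε = −(14.42)/11300 = -1.2763e-03; σ = Eε = 194000 · -1.2763e-03 = -247.6 MPa.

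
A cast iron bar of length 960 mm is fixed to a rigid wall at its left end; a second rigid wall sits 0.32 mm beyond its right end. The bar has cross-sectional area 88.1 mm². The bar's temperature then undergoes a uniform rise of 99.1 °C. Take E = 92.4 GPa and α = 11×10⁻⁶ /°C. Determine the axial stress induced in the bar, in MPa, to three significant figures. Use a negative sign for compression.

Free thermal expansion αLΔT = 11e-6 · 960 · 99.1 = 1.046 mm.
The walls engage after the gap closes; constrained expansion = 1.046 − 0.32 = 0.7265 mm.
The walls impose strain ε = −(0.7265)/960 = -7.5677e-04; σ = Eε = 92400 · -7.5677e-04 = -69.93 MPa.

-69.9 MPa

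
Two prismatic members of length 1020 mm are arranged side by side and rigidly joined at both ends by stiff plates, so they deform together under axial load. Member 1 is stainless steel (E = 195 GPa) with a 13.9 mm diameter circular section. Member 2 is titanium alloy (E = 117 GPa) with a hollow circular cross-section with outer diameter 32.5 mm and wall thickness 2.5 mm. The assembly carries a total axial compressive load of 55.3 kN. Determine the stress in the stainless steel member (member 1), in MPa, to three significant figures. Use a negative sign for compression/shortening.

A_1 = 151.7 mm².
A_2 = 235.6 mm².
Equal strain + equilibrium ⇒ each member carries load in proportion to AE: A₁E₁ = 29590000 N, A₂E₂ = 27570000 N, ΣAE = 57160000 N.
σ₁ = P·E₁/ΣAE = -55300·195000/57160000 = -188.7 MPa.

-189 MPa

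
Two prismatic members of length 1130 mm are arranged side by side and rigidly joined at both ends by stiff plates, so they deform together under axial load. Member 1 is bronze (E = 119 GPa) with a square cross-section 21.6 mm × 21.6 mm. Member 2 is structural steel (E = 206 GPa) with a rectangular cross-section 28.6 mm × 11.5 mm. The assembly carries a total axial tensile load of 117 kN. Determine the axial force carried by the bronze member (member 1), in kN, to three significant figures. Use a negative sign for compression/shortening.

A_1 = 466.6 mm².
A_2 = 328.9 mm².
Equal strain + equilibrium ⇒ each member carries load in proportion to AE: A₁E₁ = 55520000 N, A₂E₂ = 67750000 N, ΣAE = 123300000 N.
F₁ = P·A₁E₁/ΣAE = 117000·55520000/123300000 = 52690 N.

52.7 kN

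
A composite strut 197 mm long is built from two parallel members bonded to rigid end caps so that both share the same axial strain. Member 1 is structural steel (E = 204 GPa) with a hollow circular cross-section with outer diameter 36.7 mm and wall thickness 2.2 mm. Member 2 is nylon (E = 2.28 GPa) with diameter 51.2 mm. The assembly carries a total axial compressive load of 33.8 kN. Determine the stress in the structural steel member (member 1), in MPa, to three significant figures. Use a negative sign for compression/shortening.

-129 MPa

A_1 = 238.4 mm².
A_2 = 2059 mm².
Equal strain + equilibrium ⇒ each member carries load in proportion to AE: A₁E₁ = 48640000 N, A₂E₂ = 4694000 N, ΣAE = 53340000 N.
σ₁ = P·E₁/ΣAE = -33800·204000/53340000 = -129.3 MPa.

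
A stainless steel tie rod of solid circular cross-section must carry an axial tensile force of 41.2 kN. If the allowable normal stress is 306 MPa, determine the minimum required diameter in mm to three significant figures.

Required area A ≥ P/σ_allow = 41200/306 = 134.6 mm².
For a solid circular section, d ≥ √(4A/π) = 13.09 mm.

13.1 mm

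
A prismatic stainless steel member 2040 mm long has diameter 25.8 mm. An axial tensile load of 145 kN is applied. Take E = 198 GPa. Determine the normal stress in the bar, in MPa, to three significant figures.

277 MPa

A = 522.8 mm².
σ = N/A = 145000/522.8 = 277.4 MPa.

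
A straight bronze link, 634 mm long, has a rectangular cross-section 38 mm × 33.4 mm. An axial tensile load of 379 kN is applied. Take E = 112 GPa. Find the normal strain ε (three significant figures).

0.00267

A = 1269 mm².
σ = N/A = 298.6 MPa; ε = σ/E = 298.6/112000 = 2.666e-03.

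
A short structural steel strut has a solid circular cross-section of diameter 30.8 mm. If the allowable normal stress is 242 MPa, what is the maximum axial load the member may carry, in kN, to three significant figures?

180 kN

A = 745.1 mm².
P_max = σ_allow · A = 242 · 745.1 = 180300 N = 180.3 kN.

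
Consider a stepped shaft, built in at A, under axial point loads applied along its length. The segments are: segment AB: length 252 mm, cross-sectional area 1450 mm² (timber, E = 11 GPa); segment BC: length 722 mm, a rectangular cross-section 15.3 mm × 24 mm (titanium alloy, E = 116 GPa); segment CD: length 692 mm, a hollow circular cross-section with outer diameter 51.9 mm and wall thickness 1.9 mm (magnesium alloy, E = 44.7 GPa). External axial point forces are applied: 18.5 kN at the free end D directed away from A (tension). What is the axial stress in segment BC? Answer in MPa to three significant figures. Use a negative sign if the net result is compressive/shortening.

Internal axial forces (sectioning from the free end, tension +): N_CD = 18.5 kN, N_BC = 18.5 kN, N_AB = 18.5 kN.
A_BC = 367.2 mm².
σ_BC = N_BC/A_BC = 18500/367.2 = 50.38 MPa.

50.4 MPa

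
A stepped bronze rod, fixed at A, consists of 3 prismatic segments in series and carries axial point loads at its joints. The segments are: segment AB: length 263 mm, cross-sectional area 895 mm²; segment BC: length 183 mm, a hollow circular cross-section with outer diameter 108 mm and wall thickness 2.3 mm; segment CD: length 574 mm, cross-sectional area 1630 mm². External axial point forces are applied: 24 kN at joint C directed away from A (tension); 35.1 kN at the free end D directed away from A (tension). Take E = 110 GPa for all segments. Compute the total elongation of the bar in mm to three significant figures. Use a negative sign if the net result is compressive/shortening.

0.399 mm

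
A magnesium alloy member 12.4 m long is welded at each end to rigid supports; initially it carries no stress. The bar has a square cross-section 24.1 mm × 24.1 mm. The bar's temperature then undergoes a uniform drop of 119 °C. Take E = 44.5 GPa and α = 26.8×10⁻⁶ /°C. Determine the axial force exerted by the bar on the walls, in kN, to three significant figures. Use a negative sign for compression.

Free thermal expansion αLΔT = 26.8e-6 · 12400 · -119 = -39.55 mm.
The walls impose strain ε = −(-39.55)/12400 = 3.1892e-03; σ = Eε = 44500 · 3.1892e-03 = 141.9 MPa.
Wall reaction R = σ·A = 141.9·580.8 = 82430 N = 82.43 kN.

82.4 kN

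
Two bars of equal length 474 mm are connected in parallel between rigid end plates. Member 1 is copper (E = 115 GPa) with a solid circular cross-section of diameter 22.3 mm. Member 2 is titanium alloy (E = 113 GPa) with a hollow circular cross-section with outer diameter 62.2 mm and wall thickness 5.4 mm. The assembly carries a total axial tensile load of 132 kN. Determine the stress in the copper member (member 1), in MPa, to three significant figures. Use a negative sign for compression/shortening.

98.7 MPa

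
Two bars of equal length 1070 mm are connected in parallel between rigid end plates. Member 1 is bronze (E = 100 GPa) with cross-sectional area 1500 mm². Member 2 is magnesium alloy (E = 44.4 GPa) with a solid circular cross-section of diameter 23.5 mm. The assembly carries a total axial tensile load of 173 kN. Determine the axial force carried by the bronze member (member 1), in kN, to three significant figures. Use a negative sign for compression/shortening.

153 kN

A_2 = 433.7 mm².
Equal strain + equilibrium ⇒ each member carries load in proportion to AE: A₁E₁ = 150000000 N, A₂E₂ = 19260000 N, ΣAE = 169300000 N.
F₁ = P·A₁E₁/ΣAE = 173000·150000000/169300000 = 153300 N.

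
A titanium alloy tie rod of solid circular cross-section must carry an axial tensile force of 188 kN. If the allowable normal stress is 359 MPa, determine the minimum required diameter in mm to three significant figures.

Required area A ≥ P/σ_allow = 188000/359 = 523.7 mm².
For a solid circular section, d ≥ √(4A/π) = 25.82 mm.

25.8 mm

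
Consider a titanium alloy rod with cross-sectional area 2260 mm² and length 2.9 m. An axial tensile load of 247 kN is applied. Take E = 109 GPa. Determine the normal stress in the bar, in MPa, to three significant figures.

σ = N/A = 247000/2260 = 109.3 MPa.

109 MPa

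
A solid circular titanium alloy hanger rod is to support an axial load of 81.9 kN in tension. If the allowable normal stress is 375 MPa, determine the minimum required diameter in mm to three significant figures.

16.7 mm

Required area A ≥ P/σ_allow = 81900/375 = 218.4 mm².
For a solid circular section, d ≥ √(4A/π) = 16.68 mm.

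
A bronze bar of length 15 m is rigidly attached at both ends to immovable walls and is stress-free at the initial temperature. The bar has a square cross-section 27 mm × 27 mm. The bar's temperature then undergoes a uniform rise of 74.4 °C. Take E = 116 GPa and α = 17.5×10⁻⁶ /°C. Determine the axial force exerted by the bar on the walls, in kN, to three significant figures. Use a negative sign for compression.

-110 kN

Free thermal expansion αLΔT = 17.5e-6 · 15000 · 74.4 = 19.53 mm.
The walls impose strain ε = −(19.53)/15000 = -1.3020e-03; σ = Eε = 116000 · -1.3020e-03 = -151 MPa.
Wall reaction R = σ·A = -151·729 = -110100 N = -110.1 kN.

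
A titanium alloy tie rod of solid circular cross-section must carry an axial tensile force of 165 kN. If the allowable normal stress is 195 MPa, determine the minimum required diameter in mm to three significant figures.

32.8 mm

Required area A ≥ P/σ_allow = 165000/195 = 846.2 mm².
For a solid circular section, d ≥ √(4A/π) = 32.82 mm.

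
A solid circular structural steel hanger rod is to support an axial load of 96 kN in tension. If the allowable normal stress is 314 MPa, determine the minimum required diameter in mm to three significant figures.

Required area A ≥ P/σ_allow = 96000/314 = 305.7 mm².
For a solid circular section, d ≥ √(4A/π) = 19.73 mm.

19.7 mm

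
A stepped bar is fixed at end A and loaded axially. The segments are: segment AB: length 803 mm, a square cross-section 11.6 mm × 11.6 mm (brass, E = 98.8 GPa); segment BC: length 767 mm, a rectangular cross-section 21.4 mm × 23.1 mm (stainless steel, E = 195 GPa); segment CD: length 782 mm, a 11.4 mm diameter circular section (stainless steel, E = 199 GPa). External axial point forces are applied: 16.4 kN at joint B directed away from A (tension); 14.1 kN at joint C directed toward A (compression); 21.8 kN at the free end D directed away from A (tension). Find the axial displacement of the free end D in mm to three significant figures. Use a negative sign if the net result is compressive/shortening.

2.36 mm

Internal axial forces (sectioning from the free end, tension +): N_CD = 21.8 kN, N_BC = 7.7 kN, N_AB = 24.1 kN.
A_AB = 134.6 mm².
A_BC = 494.3 mm².
A_CD = 102.1 mm².
δ_AB = 24100·803/(134.6·98800) = 1.456 mm
δ_BC = 7700·767/(494.3·195000) = 0.06127 mm
δ_CD = 21800·782/(102.1·199000) = 0.8393 mm
δ = Σδ_i = 2.356 mm.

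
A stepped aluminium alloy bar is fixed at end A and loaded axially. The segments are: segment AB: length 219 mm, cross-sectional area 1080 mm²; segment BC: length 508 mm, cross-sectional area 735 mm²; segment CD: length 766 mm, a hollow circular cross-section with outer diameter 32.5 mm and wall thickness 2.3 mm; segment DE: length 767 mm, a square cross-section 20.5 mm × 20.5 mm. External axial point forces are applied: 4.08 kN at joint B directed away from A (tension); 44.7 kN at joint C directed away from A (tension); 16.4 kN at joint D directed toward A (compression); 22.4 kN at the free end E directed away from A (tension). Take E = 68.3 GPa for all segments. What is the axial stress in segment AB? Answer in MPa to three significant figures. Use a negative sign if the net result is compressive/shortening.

50.7 MPa

Internal axial forces (sectioning from the free end, tension +): N_DE = 22.4 kN, N_CD = 6 kN, N_BC = 50.7 kN, N_AB = 54.78 kN.
σ_AB = N_AB/A_AB = 54780/1080 = 50.72 MPa.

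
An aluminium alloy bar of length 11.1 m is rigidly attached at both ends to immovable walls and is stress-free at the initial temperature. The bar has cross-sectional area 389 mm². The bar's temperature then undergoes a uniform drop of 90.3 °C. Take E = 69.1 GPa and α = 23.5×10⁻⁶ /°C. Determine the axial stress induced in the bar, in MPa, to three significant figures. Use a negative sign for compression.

147 MPa

Free thermal expansion αLΔT = 23.5e-6 · 11100 · -90.3 = -23.55 mm.
The walls impose strain ε = −(-23.55)/11100 = 2.1220e-03; σ = Eε = 69100 · 2.1220e-03 = 146.6 MPa.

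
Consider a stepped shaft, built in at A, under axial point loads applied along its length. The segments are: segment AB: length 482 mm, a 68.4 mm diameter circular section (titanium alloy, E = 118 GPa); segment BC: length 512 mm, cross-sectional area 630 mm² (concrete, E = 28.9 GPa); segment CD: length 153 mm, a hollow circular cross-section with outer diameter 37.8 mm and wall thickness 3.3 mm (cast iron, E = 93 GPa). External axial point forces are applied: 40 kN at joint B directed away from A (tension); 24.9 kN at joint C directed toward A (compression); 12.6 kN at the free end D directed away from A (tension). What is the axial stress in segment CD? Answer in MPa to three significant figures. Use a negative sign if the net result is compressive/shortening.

35.2 MPa

Internal axial forces (sectioning from the free end, tension +): N_CD = 12.6 kN, N_BC = -12.3 kN, N_AB = 27.7 kN.
A_CD = 357.7 mm².
σ_CD = N_CD/A_CD = 12600/357.7 = 35.23 MPa.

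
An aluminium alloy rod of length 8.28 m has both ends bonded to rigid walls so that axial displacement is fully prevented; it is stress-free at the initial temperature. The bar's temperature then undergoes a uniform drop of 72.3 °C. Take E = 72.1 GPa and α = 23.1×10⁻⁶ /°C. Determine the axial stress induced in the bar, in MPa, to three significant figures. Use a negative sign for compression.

120 MPa

Free thermal expansion αLΔT = 23.1e-6 · 8280 · -72.3 = -13.83 mm.
The walls impose strain ε = −(-13.83)/8280 = 1.6701e-03; σ = Eε = 72100 · 1.6701e-03 = 120.4 MPa.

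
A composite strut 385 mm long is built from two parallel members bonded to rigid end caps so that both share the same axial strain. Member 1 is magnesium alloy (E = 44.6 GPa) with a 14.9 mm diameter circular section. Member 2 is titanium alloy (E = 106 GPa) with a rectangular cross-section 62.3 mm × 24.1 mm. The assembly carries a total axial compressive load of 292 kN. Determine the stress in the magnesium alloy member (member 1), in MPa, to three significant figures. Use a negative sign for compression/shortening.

-78.0 MPa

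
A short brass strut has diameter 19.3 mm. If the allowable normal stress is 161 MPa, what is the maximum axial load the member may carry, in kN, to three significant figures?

47.1 kN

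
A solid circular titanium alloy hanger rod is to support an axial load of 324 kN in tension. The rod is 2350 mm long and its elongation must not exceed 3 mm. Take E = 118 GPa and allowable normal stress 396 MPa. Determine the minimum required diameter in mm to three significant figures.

52.3 mm

Required area A ≥ P/σ_allow = 324000/396 = 818.2 mm².
For a solid circular section, d ≥ √(4A/π) = 32.28 mm.
Elongation limit: A ≥ PL/(Eδ_allow) = 324000·2350/(118000·3) = 2151 mm² ⇒ d ≥ 52.33 mm.
The elongation limit governs.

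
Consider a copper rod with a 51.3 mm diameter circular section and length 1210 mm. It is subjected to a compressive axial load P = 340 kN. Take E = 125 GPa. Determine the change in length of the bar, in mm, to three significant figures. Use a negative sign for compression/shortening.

A = 2067 mm².
δ_mech = NL/(AE) = -340000·1210/(2067·125000) = -1.592 mm.

-1.59 mm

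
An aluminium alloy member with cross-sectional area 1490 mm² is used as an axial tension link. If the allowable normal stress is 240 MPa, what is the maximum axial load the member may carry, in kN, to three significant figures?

358 kN

P_max = σ_allow · A = 240 · 1490 = 357600 N = 357.6 kN.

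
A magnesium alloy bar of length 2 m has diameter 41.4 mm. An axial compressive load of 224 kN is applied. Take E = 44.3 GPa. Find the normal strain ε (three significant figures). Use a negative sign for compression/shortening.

-0.00376

A = 1346 mm².
σ = N/A = -166.4 MPa; ε = σ/E = -166.4/44300 = -3.756e-03.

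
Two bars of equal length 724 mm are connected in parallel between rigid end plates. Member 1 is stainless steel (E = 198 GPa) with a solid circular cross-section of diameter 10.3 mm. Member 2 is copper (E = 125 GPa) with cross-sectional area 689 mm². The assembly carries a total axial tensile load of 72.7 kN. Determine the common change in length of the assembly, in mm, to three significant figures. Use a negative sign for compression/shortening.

A_1 = 83.32 mm².
Equal strain + equilibrium ⇒ each member carries load in proportion to AE: A₁E₁ = 16500000 N, A₂E₂ = 86120000 N, ΣAE = 102600000 N.
δ = PL/ΣAE = 72700·724/102600000 = 0.5129 mm.

0.513 mm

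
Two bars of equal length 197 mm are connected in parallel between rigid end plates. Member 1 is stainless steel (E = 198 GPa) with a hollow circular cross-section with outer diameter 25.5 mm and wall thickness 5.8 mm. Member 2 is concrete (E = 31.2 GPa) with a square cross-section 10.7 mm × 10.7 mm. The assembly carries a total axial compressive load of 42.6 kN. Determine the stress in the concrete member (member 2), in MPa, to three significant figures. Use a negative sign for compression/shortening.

A_1 = 359 mm².
A_2 = 114.5 mm².
Equal strain + equilibrium ⇒ each member carries load in proportion to AE: A₁E₁ = 71070000 N, A₂E₂ = 3572000 N, ΣAE = 74650000 N.
σ₂ = P·E₂/ΣAE = -42600·31200/74650000 = -17.81 MPa.

-17.8 MPa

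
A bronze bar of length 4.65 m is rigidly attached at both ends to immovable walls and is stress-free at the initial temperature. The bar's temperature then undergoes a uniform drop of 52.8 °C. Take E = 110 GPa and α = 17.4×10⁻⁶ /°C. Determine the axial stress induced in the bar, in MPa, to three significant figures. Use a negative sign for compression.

Free thermal expansion αLΔT = 17.4e-6 · 4650 · -52.8 = -4.272 mm.
The walls impose strain ε = −(-4.272)/4650 = 9.1872e-04; σ = Eε = 110000 · 9.1872e-04 = 101.1 MPa.

101 MPa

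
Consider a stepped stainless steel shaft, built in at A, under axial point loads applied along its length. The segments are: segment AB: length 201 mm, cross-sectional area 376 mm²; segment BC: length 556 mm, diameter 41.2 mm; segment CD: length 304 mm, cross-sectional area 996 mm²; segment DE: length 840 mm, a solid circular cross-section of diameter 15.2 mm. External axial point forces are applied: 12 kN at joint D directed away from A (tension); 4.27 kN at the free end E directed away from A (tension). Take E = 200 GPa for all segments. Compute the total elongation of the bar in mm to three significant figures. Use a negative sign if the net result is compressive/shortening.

0.201 mm

Internal axial forces (sectioning from the free end, tension +): N_DE = 4.27 kN, N_CD = 16.27 kN, N_BC = 16.27 kN, N_AB = 16.27 kN.
A_BC = 1333 mm².
A_DE = 181.5 mm².
δ_AB = 16270·201/(376·200000) = 0.04349 mm
δ_BC = 16270·556/(1333·200000) = 0.03393 mm
δ_CD = 16270·304/(996·200000) = 0.02483 mm
δ_DE = 4270·840/(181.5·200000) = 0.09883 mm
δ = Σδ_i = 0.2011 mm.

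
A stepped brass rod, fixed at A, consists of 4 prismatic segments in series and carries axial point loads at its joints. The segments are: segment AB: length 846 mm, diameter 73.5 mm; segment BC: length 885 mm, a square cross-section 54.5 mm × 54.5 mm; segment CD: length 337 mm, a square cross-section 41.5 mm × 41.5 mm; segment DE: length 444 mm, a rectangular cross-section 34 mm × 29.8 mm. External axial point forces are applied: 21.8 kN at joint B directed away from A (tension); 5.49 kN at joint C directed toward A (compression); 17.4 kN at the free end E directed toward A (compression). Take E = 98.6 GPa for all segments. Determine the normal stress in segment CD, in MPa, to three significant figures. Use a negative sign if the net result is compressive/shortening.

-10.1 MPa

Internal axial forces (sectioning from the free end, tension +): N_DE = -17.4 kN, N_CD = -17.4 kN, N_BC = -22.89 kN, N_AB = -1.09 kN.
A_CD = 1722 mm².
σ_CD = N_CD/A_CD = -17400/1722 = -10.1 MPa.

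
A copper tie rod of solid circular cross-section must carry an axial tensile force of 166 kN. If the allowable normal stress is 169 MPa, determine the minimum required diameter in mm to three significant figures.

35.4 mm

Required area A ≥ P/σ_allow = 166000/169 = 982.2 mm².
For a solid circular section, d ≥ √(4A/π) = 35.36 mm.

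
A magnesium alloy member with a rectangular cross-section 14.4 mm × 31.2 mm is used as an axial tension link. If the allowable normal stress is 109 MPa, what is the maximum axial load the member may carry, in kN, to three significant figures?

A = 449.3 mm².
P_max = σ_allow · A = 109 · 449.3 = 48970 N = 48.97 kN.

49.0 kN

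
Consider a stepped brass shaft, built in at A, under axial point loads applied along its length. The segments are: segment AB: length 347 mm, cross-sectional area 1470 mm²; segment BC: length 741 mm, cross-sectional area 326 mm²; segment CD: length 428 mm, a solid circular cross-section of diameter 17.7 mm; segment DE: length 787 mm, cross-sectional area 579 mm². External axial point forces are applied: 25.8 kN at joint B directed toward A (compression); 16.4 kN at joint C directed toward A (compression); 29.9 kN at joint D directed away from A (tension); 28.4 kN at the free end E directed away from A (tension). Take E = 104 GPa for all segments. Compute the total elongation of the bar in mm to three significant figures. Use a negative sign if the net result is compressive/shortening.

Internal axial forces (sectioning from the free end, tension +): N_DE = 28.4 kN, N_CD = 58.3 kN, N_BC = 41.9 kN, N_AB = 16.1 kN.
A_CD = 246.1 mm².
δ_AB = 16100·347/(1470·104000) = 0.03654 mm
δ_BC = 41900·741/(326·104000) = 0.9158 mm
δ_CD = 58300·428/(246.1·104000) = 0.9751 mm
δ_DE = 28400·787/(579·104000) = 0.3712 mm
δ = Σδ_i = 2.299 mm.

2.30 mm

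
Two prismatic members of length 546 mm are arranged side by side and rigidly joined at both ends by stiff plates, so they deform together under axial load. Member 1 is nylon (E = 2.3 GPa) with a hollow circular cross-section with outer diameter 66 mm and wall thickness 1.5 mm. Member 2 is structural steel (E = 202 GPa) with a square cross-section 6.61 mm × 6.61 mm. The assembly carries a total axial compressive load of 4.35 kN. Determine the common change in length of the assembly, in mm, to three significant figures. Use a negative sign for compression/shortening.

-0.249 mm

A_1 = 303.9 mm².
A_2 = 43.69 mm².
Equal strain + equilibrium ⇒ each member carries load in proportion to AE: A₁E₁ = 699100 N, A₂E₂ = 8826000 N, ΣAE = 9525000 N.
δ = PL/ΣAE = -4350·546/9525000 = -0.2494 mm.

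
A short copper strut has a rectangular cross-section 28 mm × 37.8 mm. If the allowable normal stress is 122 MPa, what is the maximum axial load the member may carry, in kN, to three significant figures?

129 kN

A = 1058 mm².
P_max = σ_allow · A = 122 · 1058 = 129100 N = 129.1 kN.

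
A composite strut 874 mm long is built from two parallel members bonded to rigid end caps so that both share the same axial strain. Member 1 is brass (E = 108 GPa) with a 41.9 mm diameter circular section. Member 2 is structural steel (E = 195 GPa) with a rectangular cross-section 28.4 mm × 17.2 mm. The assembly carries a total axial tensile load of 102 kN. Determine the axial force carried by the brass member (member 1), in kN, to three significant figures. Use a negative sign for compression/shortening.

A_1 = 1379 mm².
A_2 = 488.5 mm².
Equal strain + equilibrium ⇒ each member carries load in proportion to AE: A₁E₁ = 148900000 N, A₂E₂ = 95250000 N, ΣAE = 244200000 N.
F₁ = P·A₁E₁/ΣAE = 102000·148900000/244200000 = 62210 N.

62.2 kN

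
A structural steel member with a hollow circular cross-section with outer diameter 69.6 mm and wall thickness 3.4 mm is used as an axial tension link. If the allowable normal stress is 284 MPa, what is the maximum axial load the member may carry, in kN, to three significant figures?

A = 707.1 mm².
P_max = σ_allow · A = 284 · 707.1 = 200800 N = 200.8 kN.

201 kN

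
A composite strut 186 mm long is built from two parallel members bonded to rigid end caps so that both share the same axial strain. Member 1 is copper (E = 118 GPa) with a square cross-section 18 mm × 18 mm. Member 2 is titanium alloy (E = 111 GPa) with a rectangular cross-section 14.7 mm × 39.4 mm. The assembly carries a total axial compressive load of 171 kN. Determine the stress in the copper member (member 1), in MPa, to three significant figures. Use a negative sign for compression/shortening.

A_1 = 324 mm².
A_2 = 579.2 mm².
Equal strain + equilibrium ⇒ each member carries load in proportion to AE: A₁E₁ = 38230000 N, A₂E₂ = 64290000 N, ΣAE = 102500000 N.
σ₁ = P·E₁/ΣAE = -171000·118000/102500000 = -196.8 MPa.

-197 MPa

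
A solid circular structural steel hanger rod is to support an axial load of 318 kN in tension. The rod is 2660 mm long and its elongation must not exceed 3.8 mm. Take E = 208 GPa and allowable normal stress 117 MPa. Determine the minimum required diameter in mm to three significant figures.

Required area A ≥ P/σ_allow = 318000/117 = 2718 mm².
For a solid circular section, d ≥ √(4A/π) = 58.83 mm.
Elongation limit: A ≥ PL/(Eδ_allow) = 318000·2660/(208000·3.8) = 1070 mm² ⇒ d ≥ 36.91 mm.
The stress limit governs.

58.8 mm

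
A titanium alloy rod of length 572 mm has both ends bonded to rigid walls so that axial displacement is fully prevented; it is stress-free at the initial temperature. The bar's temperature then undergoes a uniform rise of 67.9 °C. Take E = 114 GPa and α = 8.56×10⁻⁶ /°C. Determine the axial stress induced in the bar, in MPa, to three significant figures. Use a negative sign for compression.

-66.3 MPa

Free thermal expansion αLΔT = 8.56e-6 · 572 · 67.9 = 0.3325 mm.
The walls impose strain ε = −(0.3325)/572 = -5.8122e-04; σ = Eε = 114000 · -5.8122e-04 = -66.26 MPa.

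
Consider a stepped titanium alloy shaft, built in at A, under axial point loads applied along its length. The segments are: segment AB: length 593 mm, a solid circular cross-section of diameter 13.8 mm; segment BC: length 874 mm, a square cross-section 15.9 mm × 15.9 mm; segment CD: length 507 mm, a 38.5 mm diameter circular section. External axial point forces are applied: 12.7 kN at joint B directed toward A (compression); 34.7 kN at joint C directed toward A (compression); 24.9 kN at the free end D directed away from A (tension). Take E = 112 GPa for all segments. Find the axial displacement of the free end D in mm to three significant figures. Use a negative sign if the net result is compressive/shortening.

Internal axial forces (sectioning from the free end, tension +): N_CD = 24.9 kN, N_BC = -9.8 kN, N_AB = -22.5 kN.
A_AB = 149.6 mm².
A_BC = 252.8 mm².
A_CD = 1164 mm².
δ_AB = -22500·593/(149.6·112000) = -0.7965 mm
δ_BC = -9800·874/(252.8·112000) = -0.3025 mm
δ_CD = 24900·507/(1164·112000) = 0.09682 mm
δ = Σδ_i = -1.002 mm.

-1.00 mm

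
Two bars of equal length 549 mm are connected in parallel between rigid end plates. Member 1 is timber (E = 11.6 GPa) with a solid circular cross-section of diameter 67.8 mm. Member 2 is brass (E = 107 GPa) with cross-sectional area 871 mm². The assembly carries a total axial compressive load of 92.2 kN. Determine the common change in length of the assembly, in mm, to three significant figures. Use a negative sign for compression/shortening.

A_1 = 3610 mm².
Equal strain + equilibrium ⇒ each member carries load in proportion to AE: A₁E₁ = 41880000 N, A₂E₂ = 93200000 N, ΣAE = 135100000 N.
δ = PL/ΣAE = -92200·549/135100000 = -0.3747 mm.

-0.375 mm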